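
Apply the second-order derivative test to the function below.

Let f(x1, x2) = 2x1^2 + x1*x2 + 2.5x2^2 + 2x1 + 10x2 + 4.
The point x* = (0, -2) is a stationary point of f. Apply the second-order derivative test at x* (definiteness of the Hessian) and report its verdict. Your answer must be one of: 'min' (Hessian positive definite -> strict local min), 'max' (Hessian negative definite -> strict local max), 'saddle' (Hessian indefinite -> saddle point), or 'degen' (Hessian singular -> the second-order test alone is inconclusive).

Compute the Hessian H = grad^2 f:
  H = [[4, 1], [1, 5]]
Verify stationarity: grad f(x*) = H x* + g = (0, 0).
Eigenvalues of H: 3.382, 5.618.
Both eigenvalues > 0, so H is positive definite -> x* is a strict local min.

min


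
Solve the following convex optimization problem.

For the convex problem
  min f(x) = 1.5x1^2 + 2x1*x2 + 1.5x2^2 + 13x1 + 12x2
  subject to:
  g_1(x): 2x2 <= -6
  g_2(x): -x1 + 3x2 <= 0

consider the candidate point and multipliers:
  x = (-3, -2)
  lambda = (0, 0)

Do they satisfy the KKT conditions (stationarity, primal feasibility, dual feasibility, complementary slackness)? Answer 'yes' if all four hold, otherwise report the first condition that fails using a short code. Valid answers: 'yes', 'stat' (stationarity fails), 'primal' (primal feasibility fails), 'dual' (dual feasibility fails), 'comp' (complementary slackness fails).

Gradient of f: grad f(x) = Q x + c = (0, 0)
Constraint values g_i(x) = a_i^T x - b_i:
  g_1((-3, -2)) = 2
  g_2((-3, -2)) = -3
Stationarity residual: grad f(x) + sum_i lambda_i a_i = (0, 0)
  -> stationarity OK
Primal feasibility (all g_i <= 0): FAILS
Dual feasibility (all lambda_i >= 0): OK
Complementary slackness (lambda_i * g_i(x) = 0 for all i): OK

Verdict: the first failing condition is primal_feasibility -> primal.

primal


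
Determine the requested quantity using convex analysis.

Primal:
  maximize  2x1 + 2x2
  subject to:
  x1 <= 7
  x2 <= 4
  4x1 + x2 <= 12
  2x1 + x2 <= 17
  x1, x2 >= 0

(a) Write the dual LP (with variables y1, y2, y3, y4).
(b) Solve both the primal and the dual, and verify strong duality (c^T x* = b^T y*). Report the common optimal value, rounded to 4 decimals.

The standard primal-dual pair for 'max c^T x s.t. A x <= b, x >= 0' is:
  Dual:  min b^T y  s.t.  A^T y >= c,  y >= 0.

So the dual LP is:
  minimize  7y1 + 4y2 + 12y3 + 17y4
  subject to:
    y1 + 4y3 + 2y4 >= 2
    y2 + y3 + y4 >= 2
    y1, y2, y3, y4 >= 0

Solving the primal: x* = (2, 4).
  primal value c^T x* = 12.
Solving the dual: y* = (0, 1.5, 0.5, 0).
  dual value b^T y* = 12.
Strong duality: c^T x* = b^T y*. Confirmed.

12


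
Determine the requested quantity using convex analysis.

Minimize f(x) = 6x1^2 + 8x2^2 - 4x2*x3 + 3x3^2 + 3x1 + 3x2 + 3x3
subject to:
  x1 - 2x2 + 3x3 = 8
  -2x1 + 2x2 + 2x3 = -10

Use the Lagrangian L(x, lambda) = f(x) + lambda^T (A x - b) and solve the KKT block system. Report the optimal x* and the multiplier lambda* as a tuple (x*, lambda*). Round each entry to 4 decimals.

Form the Lagrangian:
  L(x, lambda) = (1/2) x^T Q x + c^T x + lambda^T (A x - b)
Stationarity (grad_x L = 0): Q x + c + A^T lambda = 0.
Primal feasibility: A x = b.

This gives the KKT block system:
  [ Q   A^T ] [ x     ]   [-c ]
  [ A    0  ] [ lambda ] = [ b ]

Solving the linear system:
  x*      = (2.283, -2.7736, 0.0566)
  lambda* = (-11.2075, 9.5943)
  f(x*)   = 92.1509

x* = (2.283, -2.7736, 0.0566), lambda* = (-11.2075, 9.5943)


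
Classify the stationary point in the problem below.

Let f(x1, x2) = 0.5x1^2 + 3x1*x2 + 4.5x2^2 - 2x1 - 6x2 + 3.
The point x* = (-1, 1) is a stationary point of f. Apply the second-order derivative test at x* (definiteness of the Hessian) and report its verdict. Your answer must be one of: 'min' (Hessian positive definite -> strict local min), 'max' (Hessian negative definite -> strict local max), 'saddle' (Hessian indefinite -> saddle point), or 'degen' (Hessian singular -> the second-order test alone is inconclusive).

Compute the Hessian H = grad^2 f:
  H = [[1, 3], [3, 9]]
Verify stationarity: grad f(x*) = H x* + g = (0, 0).
Eigenvalues of H: 0, 10.
H has a zero eigenvalue (singular; positive semidefinite but not definite), so H is neither positive definite, negative definite, nor indefinite. The second-order test alone is inconclusive -> degen.
(Indeed, f is constant along the null direction of H through x*, so x* is not a strict local extremum.)

degen


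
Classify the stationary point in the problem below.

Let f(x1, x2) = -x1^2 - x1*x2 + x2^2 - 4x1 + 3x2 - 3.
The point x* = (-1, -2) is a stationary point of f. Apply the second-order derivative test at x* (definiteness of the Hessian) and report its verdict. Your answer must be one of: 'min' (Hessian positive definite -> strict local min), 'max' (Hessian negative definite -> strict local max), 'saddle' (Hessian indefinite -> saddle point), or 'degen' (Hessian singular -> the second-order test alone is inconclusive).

Compute the Hessian H = grad^2 f:
  H = [[-2, -1], [-1, 2]]
Verify stationarity: grad f(x*) = H x* + g = (0, 0).
Eigenvalues of H: -2.2361, 2.2361.
Eigenvalues have mixed signs, so H is indefinite -> x* is a saddle point.

saddle


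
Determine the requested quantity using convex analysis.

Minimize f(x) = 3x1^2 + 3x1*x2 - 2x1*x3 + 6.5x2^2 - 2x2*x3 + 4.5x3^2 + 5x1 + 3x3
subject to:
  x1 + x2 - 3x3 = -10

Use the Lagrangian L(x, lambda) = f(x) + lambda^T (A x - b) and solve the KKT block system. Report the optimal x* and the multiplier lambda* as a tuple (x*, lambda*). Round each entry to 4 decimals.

Form the Lagrangian:
  L(x, lambda) = (1/2) x^T Q x + c^T x + lambda^T (A x - b)
Stationarity (grad_x L = 0): Q x + c + A^T lambda = 0.
Primal feasibility: A x = b.

This gives the KKT block system:
  [ Q   A^T ] [ x     ]   [-c ]
  [ A    0  ] [ lambda ] = [ b ]

Solving the linear system:
  x*      = (-1.6495, 0.0052, 2.7852)
  lambda* = (10.4519)
  f(x*)   = 52.3136

x* = (-1.6495, 0.0052, 2.7852), lambda* = (10.4519)


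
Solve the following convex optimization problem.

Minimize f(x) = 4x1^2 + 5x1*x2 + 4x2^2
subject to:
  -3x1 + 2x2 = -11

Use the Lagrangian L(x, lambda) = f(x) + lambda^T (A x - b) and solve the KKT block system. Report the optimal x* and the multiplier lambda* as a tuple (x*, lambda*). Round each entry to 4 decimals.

Form the Lagrangian:
  L(x, lambda) = (1/2) x^T Q x + c^T x + lambda^T (A x - b)
Stationarity (grad_x L = 0): Q x + c + A^T lambda = 0.
Primal feasibility: A x = b.

This gives the KKT block system:
  [ Q   A^T ] [ x     ]   [-c ]
  [ A    0  ] [ lambda ] = [ b ]

Solving the linear system:
  x*      = (2.2805, -2.0793)
  lambda* = (2.6159)
  f(x*)   = 14.3872

x* = (2.2805, -2.0793), lambda* = (2.6159)


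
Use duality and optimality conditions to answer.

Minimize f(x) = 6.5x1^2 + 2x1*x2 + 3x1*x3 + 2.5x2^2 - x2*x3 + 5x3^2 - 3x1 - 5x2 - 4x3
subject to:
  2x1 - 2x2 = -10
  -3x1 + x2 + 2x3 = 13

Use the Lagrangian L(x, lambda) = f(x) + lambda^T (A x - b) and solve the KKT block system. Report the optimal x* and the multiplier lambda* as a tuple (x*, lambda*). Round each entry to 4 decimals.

Form the Lagrangian:
  L(x, lambda) = (1/2) x^T Q x + c^T x + lambda^T (A x - b)
Stationarity (grad_x L = 0): Q x + c + A^T lambda = 0.
Primal feasibility: A x = b.

This gives the KKT block system:
  [ Q   A^T ] [ x     ]   [-c ]
  [ A    0  ] [ lambda ] = [ b ]

Solving the linear system:
  x*      = (-1.8333, 3.1667, 2.1667)
  lambda* = (0.25, -4.5)
  f(x*)   = 21

x* = (-1.8333, 3.1667, 2.1667), lambda* = (0.25, -4.5)


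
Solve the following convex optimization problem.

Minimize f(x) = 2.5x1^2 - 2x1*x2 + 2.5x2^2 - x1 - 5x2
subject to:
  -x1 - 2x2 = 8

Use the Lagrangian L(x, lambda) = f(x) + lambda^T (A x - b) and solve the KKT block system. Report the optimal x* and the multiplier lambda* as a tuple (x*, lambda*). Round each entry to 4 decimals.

Form the Lagrangian:
  L(x, lambda) = (1/2) x^T Q x + c^T x + lambda^T (A x - b)
Stationarity (grad_x L = 0): Q x + c + A^T lambda = 0.
Primal feasibility: A x = b.

This gives the KKT block system:
  [ Q   A^T ] [ x     ]   [-c ]
  [ A    0  ] [ lambda ] = [ b ]

Solving the linear system:
  x*      = (-2.3636, -2.8182)
  lambda* = (-7.1818)
  f(x*)   = 36.9545

x* = (-2.3636, -2.8182), lambda* = (-7.1818)


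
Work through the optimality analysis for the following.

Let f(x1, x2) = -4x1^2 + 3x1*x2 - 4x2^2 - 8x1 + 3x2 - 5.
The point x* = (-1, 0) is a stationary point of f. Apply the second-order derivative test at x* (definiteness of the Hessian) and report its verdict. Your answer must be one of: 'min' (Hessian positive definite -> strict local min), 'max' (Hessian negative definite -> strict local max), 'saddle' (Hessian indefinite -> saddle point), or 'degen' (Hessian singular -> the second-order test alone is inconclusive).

Compute the Hessian H = grad^2 f:
  H = [[-8, 3], [3, -8]]
Verify stationarity: grad f(x*) = H x* + g = (0, 0).
Eigenvalues of H: -11, -5.
Both eigenvalues < 0, so H is negative definite -> x* is a strict local max.

max


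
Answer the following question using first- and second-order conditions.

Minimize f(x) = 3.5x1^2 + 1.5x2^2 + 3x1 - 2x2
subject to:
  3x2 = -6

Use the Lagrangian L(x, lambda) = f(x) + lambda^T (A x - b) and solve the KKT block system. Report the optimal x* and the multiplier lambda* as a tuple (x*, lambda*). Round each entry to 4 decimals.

Form the Lagrangian:
  L(x, lambda) = (1/2) x^T Q x + c^T x + lambda^T (A x - b)
Stationarity (grad_x L = 0): Q x + c + A^T lambda = 0.
Primal feasibility: A x = b.

This gives the KKT block system:
  [ Q   A^T ] [ x     ]   [-c ]
  [ A    0  ] [ lambda ] = [ b ]

Solving the linear system:
  x*      = (-0.4286, -2)
  lambda* = (2.6667)
  f(x*)   = 9.3571

x* = (-0.4286, -2), lambda* = (2.6667)


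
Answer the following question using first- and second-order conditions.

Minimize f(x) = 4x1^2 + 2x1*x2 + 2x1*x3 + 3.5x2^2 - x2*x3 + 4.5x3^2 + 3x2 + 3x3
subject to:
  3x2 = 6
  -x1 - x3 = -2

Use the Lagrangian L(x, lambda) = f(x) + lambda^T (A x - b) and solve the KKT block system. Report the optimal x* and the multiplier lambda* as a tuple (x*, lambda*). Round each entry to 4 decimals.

Form the Lagrangian:
  L(x, lambda) = (1/2) x^T Q x + c^T x + lambda^T (A x - b)
Stationarity (grad_x L = 0): Q x + c + A^T lambda = 0.
Primal feasibility: A x = b.

This gives the KKT block system:
  [ Q   A^T ] [ x     ]   [-c ]
  [ A    0  ] [ lambda ] = [ b ]

Solving the linear system:
  x*      = (0.8462, 2, 1.1538)
  lambda* = (-5.8462, 13.0769)
  f(x*)   = 35.3462

x* = (0.8462, 2, 1.1538), lambda* = (-5.8462, 13.0769)


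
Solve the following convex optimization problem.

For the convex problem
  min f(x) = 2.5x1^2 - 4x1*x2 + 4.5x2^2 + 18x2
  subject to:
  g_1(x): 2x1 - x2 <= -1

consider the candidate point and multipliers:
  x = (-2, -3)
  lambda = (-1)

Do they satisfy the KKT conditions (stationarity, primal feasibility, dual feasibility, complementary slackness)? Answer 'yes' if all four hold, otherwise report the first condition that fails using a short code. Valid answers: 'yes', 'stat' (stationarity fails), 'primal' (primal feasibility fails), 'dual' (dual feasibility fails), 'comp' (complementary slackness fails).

Gradient of f: grad f(x) = Q x + c = (2, -1)
Constraint values g_i(x) = a_i^T x - b_i:
  g_1((-2, -3)) = 0
Stationarity residual: grad f(x) + sum_i lambda_i a_i = (0, 0)
  -> stationarity OK
Primal feasibility (all g_i <= 0): OK
Dual feasibility (all lambda_i >= 0): FAILS
Complementary slackness (lambda_i * g_i(x) = 0 for all i): OK

Verdict: the first failing condition is dual_feasibility -> dual.

dual


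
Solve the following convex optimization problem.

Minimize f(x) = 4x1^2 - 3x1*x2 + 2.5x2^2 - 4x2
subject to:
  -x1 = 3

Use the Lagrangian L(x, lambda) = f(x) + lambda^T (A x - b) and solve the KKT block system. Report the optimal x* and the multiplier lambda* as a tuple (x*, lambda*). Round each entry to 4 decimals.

Form the Lagrangian:
  L(x, lambda) = (1/2) x^T Q x + c^T x + lambda^T (A x - b)
Stationarity (grad_x L = 0): Q x + c + A^T lambda = 0.
Primal feasibility: A x = b.

This gives the KKT block system:
  [ Q   A^T ] [ x     ]   [-c ]
  [ A    0  ] [ lambda ] = [ b ]

Solving the linear system:
  x*      = (-3, -1)
  lambda* = (-21)
  f(x*)   = 33.5

x* = (-3, -1), lambda* = (-21)


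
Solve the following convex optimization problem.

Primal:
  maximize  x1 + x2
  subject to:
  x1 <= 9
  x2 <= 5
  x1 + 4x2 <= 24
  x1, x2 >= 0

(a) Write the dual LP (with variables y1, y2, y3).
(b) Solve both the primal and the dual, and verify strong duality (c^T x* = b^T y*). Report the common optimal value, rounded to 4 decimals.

The standard primal-dual pair for 'max c^T x s.t. A x <= b, x >= 0' is:
  Dual:  min b^T y  s.t.  A^T y >= c,  y >= 0.

So the dual LP is:
  minimize  9y1 + 5y2 + 24y3
  subject to:
    y1 + y3 >= 1
    y2 + 4y3 >= 1
    y1, y2, y3 >= 0

Solving the primal: x* = (9, 3.75).
  primal value c^T x* = 12.75.
Solving the dual: y* = (0.75, 0, 0.25).
  dual value b^T y* = 12.75.
Strong duality: c^T x* = b^T y*. Confirmed.

12.75


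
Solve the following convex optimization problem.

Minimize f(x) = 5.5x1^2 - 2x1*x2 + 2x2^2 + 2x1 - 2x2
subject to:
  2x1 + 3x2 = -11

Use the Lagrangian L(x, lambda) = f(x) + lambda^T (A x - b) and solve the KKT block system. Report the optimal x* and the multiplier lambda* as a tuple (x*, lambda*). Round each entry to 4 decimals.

Form the Lagrangian:
  L(x, lambda) = (1/2) x^T Q x + c^T x + lambda^T (A x - b)
Stationarity (grad_x L = 0): Q x + c + A^T lambda = 0.
Primal feasibility: A x = b.

This gives the KKT block system:
  [ Q   A^T ] [ x     ]   [-c ]
  [ A    0  ] [ lambda ] = [ b ]

Solving the linear system:
  x*      = (-1.3237, -2.7842)
  lambda* = (3.4964)
  f(x*)   = 20.6906

x* = (-1.3237, -2.7842), lambda* = (3.4964)


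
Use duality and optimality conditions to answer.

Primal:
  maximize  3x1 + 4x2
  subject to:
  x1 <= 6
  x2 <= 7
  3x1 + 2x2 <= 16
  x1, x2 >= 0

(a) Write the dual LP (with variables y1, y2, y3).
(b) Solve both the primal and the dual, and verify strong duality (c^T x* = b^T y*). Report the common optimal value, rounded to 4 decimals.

The standard primal-dual pair for 'max c^T x s.t. A x <= b, x >= 0' is:
  Dual:  min b^T y  s.t.  A^T y >= c,  y >= 0.

So the dual LP is:
  minimize  6y1 + 7y2 + 16y3
  subject to:
    y1 + 3y3 >= 3
    y2 + 2y3 >= 4
    y1, y2, y3 >= 0

Solving the primal: x* = (0.6667, 7).
  primal value c^T x* = 30.
Solving the dual: y* = (0, 2, 1).
  dual value b^T y* = 30.
Strong duality: c^T x* = b^T y*. Confirmed.

30


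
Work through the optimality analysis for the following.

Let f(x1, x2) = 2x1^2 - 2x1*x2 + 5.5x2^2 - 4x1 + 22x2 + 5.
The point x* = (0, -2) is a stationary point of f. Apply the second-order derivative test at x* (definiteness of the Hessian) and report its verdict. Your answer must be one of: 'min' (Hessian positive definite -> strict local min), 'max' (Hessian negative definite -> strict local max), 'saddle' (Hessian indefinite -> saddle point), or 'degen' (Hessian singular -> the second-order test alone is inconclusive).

Compute the Hessian H = grad^2 f:
  H = [[4, -2], [-2, 11]]
Verify stationarity: grad f(x*) = H x* + g = (0, 0).
Eigenvalues of H: 3.4689, 11.5311.
Both eigenvalues > 0, so H is positive definite -> x* is a strict local min.

min


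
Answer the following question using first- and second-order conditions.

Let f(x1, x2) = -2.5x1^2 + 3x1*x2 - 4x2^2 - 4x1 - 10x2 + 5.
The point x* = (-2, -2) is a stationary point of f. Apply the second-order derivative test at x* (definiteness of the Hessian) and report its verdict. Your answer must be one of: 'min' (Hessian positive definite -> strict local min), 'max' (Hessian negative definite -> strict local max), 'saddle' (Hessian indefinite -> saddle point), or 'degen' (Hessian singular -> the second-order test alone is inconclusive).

Compute the Hessian H = grad^2 f:
  H = [[-5, 3], [3, -8]]
Verify stationarity: grad f(x*) = H x* + g = (0, 0).
Eigenvalues of H: -9.8541, -3.1459.
Both eigenvalues < 0, so H is negative definite -> x* is a strict local max.

max


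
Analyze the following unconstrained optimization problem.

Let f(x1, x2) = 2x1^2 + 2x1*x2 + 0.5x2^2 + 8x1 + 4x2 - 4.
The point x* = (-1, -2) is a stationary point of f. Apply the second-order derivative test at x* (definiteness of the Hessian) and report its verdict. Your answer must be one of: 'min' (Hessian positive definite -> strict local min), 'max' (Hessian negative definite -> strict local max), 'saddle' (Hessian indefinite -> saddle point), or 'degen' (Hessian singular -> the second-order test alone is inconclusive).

Compute the Hessian H = grad^2 f:
  H = [[4, 2], [2, 1]]
Verify stationarity: grad f(x*) = H x* + g = (0, 0).
Eigenvalues of H: 0, 5.
H has a zero eigenvalue (singular; positive semidefinite but not definite), so H is neither positive definite, negative definite, nor indefinite. The second-order test alone is inconclusive -> degen.
(Indeed, f is constant along the null direction of H through x*, so x* is not a strict local extremum.)

degen


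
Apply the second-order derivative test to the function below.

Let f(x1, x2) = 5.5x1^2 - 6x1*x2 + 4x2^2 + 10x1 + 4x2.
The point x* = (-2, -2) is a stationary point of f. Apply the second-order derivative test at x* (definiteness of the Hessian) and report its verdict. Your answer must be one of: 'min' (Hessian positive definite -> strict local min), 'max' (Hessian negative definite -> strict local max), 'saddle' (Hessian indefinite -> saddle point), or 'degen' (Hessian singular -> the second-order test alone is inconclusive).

Compute the Hessian H = grad^2 f:
  H = [[11, -6], [-6, 8]]
Verify stationarity: grad f(x*) = H x* + g = (0, 0).
Eigenvalues of H: 3.3153, 15.6847.
Both eigenvalues > 0, so H is positive definite -> x* is a strict local min.

min


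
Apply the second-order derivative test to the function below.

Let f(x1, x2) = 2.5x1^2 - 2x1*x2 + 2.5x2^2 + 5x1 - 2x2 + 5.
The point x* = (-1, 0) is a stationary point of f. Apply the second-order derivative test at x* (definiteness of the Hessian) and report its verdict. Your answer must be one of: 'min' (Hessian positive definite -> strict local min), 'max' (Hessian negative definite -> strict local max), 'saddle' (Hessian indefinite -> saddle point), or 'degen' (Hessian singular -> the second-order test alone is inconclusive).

Compute the Hessian H = grad^2 f:
  H = [[5, -2], [-2, 5]]
Verify stationarity: grad f(x*) = H x* + g = (0, 0).
Eigenvalues of H: 3, 7.
Both eigenvalues > 0, so H is positive definite -> x* is a strict local min.

min


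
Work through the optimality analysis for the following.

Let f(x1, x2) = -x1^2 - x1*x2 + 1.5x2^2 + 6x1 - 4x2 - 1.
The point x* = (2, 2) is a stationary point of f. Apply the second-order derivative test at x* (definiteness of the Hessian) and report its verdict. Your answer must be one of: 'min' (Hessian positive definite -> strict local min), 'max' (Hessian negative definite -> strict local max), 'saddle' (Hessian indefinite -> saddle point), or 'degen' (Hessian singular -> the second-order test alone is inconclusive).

Compute the Hessian H = grad^2 f:
  H = [[-2, -1], [-1, 3]]
Verify stationarity: grad f(x*) = H x* + g = (0, 0).
Eigenvalues of H: -2.1926, 3.1926.
Eigenvalues have mixed signs, so H is indefinite -> x* is a saddle point.

saddle


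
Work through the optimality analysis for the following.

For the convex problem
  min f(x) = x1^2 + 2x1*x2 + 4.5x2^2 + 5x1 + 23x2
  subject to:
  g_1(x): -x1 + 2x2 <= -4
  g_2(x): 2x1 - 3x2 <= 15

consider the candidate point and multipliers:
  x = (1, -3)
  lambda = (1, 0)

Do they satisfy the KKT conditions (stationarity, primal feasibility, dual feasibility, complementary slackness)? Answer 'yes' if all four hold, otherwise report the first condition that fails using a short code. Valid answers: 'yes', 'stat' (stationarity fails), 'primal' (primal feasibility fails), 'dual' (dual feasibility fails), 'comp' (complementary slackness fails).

Gradient of f: grad f(x) = Q x + c = (1, -2)
Constraint values g_i(x) = a_i^T x - b_i:
  g_1((1, -3)) = -3
  g_2((1, -3)) = -4
Stationarity residual: grad f(x) + sum_i lambda_i a_i = (0, 0)
  -> stationarity OK
Primal feasibility (all g_i <= 0): OK
Dual feasibility (all lambda_i >= 0): OK
Complementary slackness (lambda_i * g_i(x) = 0 for all i): FAILS

Verdict: the first failing condition is complementary_slackness -> comp.

comp


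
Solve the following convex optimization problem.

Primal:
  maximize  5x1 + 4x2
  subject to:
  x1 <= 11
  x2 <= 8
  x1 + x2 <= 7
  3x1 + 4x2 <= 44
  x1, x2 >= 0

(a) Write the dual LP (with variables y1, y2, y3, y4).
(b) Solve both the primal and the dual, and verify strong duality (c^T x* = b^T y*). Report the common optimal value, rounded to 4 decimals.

The standard primal-dual pair for 'max c^T x s.t. A x <= b, x >= 0' is:
  Dual:  min b^T y  s.t.  A^T y >= c,  y >= 0.

So the dual LP is:
  minimize  11y1 + 8y2 + 7y3 + 44y4
  subject to:
    y1 + y3 + 3y4 >= 5
    y2 + y3 + 4y4 >= 4
    y1, y2, y3, y4 >= 0

Solving the primal: x* = (7, 0).
  primal value c^T x* = 35.
Solving the dual: y* = (0, 0, 5, 0).
  dual value b^T y* = 35.
Strong duality: c^T x* = b^T y*. Confirmed.

35


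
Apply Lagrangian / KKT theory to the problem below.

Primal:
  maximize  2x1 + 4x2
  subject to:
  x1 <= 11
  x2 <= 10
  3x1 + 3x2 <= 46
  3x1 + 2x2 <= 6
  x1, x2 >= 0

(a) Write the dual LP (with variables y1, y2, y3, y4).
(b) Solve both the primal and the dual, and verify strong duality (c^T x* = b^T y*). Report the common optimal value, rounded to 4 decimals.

The standard primal-dual pair for 'max c^T x s.t. A x <= b, x >= 0' is:
  Dual:  min b^T y  s.t.  A^T y >= c,  y >= 0.

So the dual LP is:
  minimize  11y1 + 10y2 + 46y3 + 6y4
  subject to:
    y1 + 3y3 + 3y4 >= 2
    y2 + 3y3 + 2y4 >= 4
    y1, y2, y3, y4 >= 0

Solving the primal: x* = (0, 3).
  primal value c^T x* = 12.
Solving the dual: y* = (0, 0, 0, 2).
  dual value b^T y* = 12.
Strong duality: c^T x* = b^T y*. Confirmed.

12


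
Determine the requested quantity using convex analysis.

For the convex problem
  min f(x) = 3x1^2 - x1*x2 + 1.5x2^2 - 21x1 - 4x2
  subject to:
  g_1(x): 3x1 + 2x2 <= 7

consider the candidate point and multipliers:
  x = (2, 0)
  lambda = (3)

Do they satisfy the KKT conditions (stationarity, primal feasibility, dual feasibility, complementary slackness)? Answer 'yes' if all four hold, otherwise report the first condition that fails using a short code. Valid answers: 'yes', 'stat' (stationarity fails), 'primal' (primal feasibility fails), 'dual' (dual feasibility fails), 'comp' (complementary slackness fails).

Gradient of f: grad f(x) = Q x + c = (-9, -6)
Constraint values g_i(x) = a_i^T x - b_i:
  g_1((2, 0)) = -1
Stationarity residual: grad f(x) + sum_i lambda_i a_i = (0, 0)
  -> stationarity OK
Primal feasibility (all g_i <= 0): OK
Dual feasibility (all lambda_i >= 0): OK
Complementary slackness (lambda_i * g_i(x) = 0 for all i): FAILS

Verdict: the first failing condition is complementary_slackness -> comp.

comp


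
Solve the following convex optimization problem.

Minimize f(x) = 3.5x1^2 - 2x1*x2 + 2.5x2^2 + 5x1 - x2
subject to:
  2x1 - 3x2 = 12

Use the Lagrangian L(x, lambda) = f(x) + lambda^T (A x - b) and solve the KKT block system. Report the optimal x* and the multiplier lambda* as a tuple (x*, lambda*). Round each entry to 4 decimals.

Form the Lagrangian:
  L(x, lambda) = (1/2) x^T Q x + c^T x + lambda^T (A x - b)
Stationarity (grad_x L = 0): Q x + c + A^T lambda = 0.
Primal feasibility: A x = b.

This gives the KKT block system:
  [ Q   A^T ] [ x     ]   [-c ]
  [ A    0  ] [ lambda ] = [ b ]

Solving the linear system:
  x*      = (0.1525, -3.8983)
  lambda* = (-6.9322)
  f(x*)   = 43.9237

x* = (0.1525, -3.8983), lambda* = (-6.9322)


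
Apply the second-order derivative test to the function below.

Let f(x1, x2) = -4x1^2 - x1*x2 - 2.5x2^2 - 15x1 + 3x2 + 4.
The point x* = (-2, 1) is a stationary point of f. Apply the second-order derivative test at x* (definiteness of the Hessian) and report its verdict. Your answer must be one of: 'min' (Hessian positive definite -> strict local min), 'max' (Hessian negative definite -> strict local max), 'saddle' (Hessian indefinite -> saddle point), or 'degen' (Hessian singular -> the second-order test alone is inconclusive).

Compute the Hessian H = grad^2 f:
  H = [[-8, -1], [-1, -5]]
Verify stationarity: grad f(x*) = H x* + g = (0, 0).
Eigenvalues of H: -8.3028, -4.6972.
Both eigenvalues < 0, so H is negative definite -> x* is a strict local max.

max


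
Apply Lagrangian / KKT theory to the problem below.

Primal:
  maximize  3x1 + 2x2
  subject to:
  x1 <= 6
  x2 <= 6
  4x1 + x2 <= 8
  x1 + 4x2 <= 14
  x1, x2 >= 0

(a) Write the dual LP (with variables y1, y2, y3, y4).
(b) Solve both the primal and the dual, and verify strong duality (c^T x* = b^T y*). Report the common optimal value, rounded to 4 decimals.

The standard primal-dual pair for 'max c^T x s.t. A x <= b, x >= 0' is:
  Dual:  min b^T y  s.t.  A^T y >= c,  y >= 0.

So the dual LP is:
  minimize  6y1 + 6y2 + 8y3 + 14y4
  subject to:
    y1 + 4y3 + y4 >= 3
    y2 + y3 + 4y4 >= 2
    y1, y2, y3, y4 >= 0

Solving the primal: x* = (1.2, 3.2).
  primal value c^T x* = 10.
Solving the dual: y* = (0, 0, 0.6667, 0.3333).
  dual value b^T y* = 10.
Strong duality: c^T x* = b^T y*. Confirmed.

10


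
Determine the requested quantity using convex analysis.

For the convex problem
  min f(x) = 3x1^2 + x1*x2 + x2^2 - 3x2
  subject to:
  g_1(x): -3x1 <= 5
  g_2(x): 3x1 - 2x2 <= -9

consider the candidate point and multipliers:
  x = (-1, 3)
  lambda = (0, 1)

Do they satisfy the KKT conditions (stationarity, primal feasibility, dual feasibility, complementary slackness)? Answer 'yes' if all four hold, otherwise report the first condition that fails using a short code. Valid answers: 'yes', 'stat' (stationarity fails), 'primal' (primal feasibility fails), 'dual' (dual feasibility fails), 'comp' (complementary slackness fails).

Gradient of f: grad f(x) = Q x + c = (-3, 2)
Constraint values g_i(x) = a_i^T x - b_i:
  g_1((-1, 3)) = -2
  g_2((-1, 3)) = 0
Stationarity residual: grad f(x) + sum_i lambda_i a_i = (0, 0)
  -> stationarity OK
Primal feasibility (all g_i <= 0): OK
Dual feasibility (all lambda_i >= 0): OK
Complementary slackness (lambda_i * g_i(x) = 0 for all i): OK

Verdict: yes, KKT holds.

yes


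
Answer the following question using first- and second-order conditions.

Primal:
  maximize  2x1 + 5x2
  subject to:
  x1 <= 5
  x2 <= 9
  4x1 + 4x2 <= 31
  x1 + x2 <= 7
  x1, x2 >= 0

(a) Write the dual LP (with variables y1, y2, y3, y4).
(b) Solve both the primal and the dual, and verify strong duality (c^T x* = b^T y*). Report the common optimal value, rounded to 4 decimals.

The standard primal-dual pair for 'max c^T x s.t. A x <= b, x >= 0' is:
  Dual:  min b^T y  s.t.  A^T y >= c,  y >= 0.

So the dual LP is:
  minimize  5y1 + 9y2 + 31y3 + 7y4
  subject to:
    y1 + 4y3 + y4 >= 2
    y2 + 4y3 + y4 >= 5
    y1, y2, y3, y4 >= 0

Solving the primal: x* = (0, 7).
  primal value c^T x* = 35.
Solving the dual: y* = (0, 0, 0, 5).
  dual value b^T y* = 35.
Strong duality: c^T x* = b^T y*. Confirmed.

35


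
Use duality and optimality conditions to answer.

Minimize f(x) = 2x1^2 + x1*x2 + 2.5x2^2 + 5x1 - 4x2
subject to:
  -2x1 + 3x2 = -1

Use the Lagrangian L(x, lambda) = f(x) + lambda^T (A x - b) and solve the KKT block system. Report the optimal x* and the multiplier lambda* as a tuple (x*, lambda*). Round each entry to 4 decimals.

Form the Lagrangian:
  L(x, lambda) = (1/2) x^T Q x + c^T x + lambda^T (A x - b)
Stationarity (grad_x L = 0): Q x + c + A^T lambda = 0.
Primal feasibility: A x = b.

This gives the KKT block system:
  [ Q   A^T ] [ x     ]   [-c ]
  [ A    0  ] [ lambda ] = [ b ]

Solving the linear system:
  x*      = (-0.1176, -0.4118)
  lambda* = (2.0588)
  f(x*)   = 1.5588

x* = (-0.1176, -0.4118), lambda* = (2.0588)


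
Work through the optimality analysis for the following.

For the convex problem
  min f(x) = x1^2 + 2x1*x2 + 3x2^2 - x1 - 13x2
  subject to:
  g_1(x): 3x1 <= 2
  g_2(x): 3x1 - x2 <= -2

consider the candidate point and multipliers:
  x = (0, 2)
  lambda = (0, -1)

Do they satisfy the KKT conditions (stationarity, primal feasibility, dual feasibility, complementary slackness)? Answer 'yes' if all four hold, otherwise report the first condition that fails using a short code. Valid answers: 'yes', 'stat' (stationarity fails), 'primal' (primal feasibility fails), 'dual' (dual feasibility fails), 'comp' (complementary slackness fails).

Gradient of f: grad f(x) = Q x + c = (3, -1)
Constraint values g_i(x) = a_i^T x - b_i:
  g_1((0, 2)) = -2
  g_2((0, 2)) = 0
Stationarity residual: grad f(x) + sum_i lambda_i a_i = (0, 0)
  -> stationarity OK
Primal feasibility (all g_i <= 0): OK
Dual feasibility (all lambda_i >= 0): FAILS
Complementary slackness (lambda_i * g_i(x) = 0 for all i): OK

Verdict: the first failing condition is dual_feasibility -> dual.

dual


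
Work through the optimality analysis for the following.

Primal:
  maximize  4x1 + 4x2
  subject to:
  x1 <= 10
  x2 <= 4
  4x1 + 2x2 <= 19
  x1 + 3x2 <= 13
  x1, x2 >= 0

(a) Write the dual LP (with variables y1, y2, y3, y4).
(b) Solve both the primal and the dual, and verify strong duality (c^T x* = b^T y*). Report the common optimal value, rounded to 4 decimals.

The standard primal-dual pair for 'max c^T x s.t. A x <= b, x >= 0' is:
  Dual:  min b^T y  s.t.  A^T y >= c,  y >= 0.

So the dual LP is:
  minimize  10y1 + 4y2 + 19y3 + 13y4
  subject to:
    y1 + 4y3 + y4 >= 4
    y2 + 2y3 + 3y4 >= 4
    y1, y2, y3, y4 >= 0

Solving the primal: x* = (3.1, 3.3).
  primal value c^T x* = 25.6.
Solving the dual: y* = (0, 0, 0.8, 0.8).
  dual value b^T y* = 25.6.
Strong duality: c^T x* = b^T y*. Confirmed.

25.6


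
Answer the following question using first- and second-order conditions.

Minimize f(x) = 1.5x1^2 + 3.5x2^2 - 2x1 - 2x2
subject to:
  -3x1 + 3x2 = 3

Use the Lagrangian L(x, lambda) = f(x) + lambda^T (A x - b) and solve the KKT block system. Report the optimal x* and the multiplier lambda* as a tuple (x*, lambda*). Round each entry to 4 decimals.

Form the Lagrangian:
  L(x, lambda) = (1/2) x^T Q x + c^T x + lambda^T (A x - b)
Stationarity (grad_x L = 0): Q x + c + A^T lambda = 0.
Primal feasibility: A x = b.

This gives the KKT block system:
  [ Q   A^T ] [ x     ]   [-c ]
  [ A    0  ] [ lambda ] = [ b ]

Solving the linear system:
  x*      = (-0.3, 0.7)
  lambda* = (-0.9667)
  f(x*)   = 1.05

x* = (-0.3, 0.7), lambda* = (-0.9667)


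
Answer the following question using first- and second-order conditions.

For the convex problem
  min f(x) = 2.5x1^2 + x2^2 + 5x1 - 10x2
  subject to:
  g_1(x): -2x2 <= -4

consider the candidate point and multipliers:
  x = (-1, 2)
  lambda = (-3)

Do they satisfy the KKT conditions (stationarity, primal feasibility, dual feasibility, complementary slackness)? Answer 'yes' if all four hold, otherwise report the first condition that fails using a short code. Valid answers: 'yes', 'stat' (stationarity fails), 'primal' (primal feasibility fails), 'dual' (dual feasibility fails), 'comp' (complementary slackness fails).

Gradient of f: grad f(x) = Q x + c = (0, -6)
Constraint values g_i(x) = a_i^T x - b_i:
  g_1((-1, 2)) = 0
Stationarity residual: grad f(x) + sum_i lambda_i a_i = (0, 0)
  -> stationarity OK
Primal feasibility (all g_i <= 0): OK
Dual feasibility (all lambda_i >= 0): FAILS
Complementary slackness (lambda_i * g_i(x) = 0 for all i): OK

Verdict: the first failing condition is dual_feasibility -> dual.

dual


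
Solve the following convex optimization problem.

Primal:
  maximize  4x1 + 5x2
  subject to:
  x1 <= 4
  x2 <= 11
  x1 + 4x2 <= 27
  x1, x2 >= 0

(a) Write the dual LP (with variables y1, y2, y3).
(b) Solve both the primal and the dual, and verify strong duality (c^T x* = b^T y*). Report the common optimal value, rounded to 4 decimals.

The standard primal-dual pair for 'max c^T x s.t. A x <= b, x >= 0' is:
  Dual:  min b^T y  s.t.  A^T y >= c,  y >= 0.

So the dual LP is:
  minimize  4y1 + 11y2 + 27y3
  subject to:
    y1 + y3 >= 4
    y2 + 4y3 >= 5
    y1, y2, y3 >= 0

Solving the primal: x* = (4, 5.75).
  primal value c^T x* = 44.75.
Solving the dual: y* = (2.75, 0, 1.25).
  dual value b^T y* = 44.75.
Strong duality: c^T x* = b^T y*. Confirmed.

44.75


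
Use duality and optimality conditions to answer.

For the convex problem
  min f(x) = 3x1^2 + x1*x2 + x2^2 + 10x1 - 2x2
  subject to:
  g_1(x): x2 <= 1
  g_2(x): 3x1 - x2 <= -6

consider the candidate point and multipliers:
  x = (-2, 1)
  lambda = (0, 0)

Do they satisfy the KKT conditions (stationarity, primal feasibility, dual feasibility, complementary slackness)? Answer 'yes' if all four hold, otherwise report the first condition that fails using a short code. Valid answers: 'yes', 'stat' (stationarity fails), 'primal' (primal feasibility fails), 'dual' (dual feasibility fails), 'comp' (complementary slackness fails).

Gradient of f: grad f(x) = Q x + c = (-1, -2)
Constraint values g_i(x) = a_i^T x - b_i:
  g_1((-2, 1)) = 0
  g_2((-2, 1)) = -1
Stationarity residual: grad f(x) + sum_i lambda_i a_i = (-1, -2)
  -> stationarity FAILS
Primal feasibility (all g_i <= 0): OK
Dual feasibility (all lambda_i >= 0): OK
Complementary slackness (lambda_i * g_i(x) = 0 for all i): OK

Verdict: the first failing condition is stationarity -> stat.

stat


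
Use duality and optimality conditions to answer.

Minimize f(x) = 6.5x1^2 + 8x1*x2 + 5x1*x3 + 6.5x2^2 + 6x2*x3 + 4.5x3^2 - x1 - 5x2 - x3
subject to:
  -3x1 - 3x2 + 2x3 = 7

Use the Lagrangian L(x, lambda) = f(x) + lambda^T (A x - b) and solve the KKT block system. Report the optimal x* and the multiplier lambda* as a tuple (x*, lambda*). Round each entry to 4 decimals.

Form the Lagrangian:
  L(x, lambda) = (1/2) x^T Q x + c^T x + lambda^T (A x - b)
Stationarity (grad_x L = 0): Q x + c + A^T lambda = 0.
Primal feasibility: A x = b.

This gives the KKT block system:
  [ Q   A^T ] [ x     ]   [-c ]
  [ A    0  ] [ lambda ] = [ b ]

Solving the linear system:
  x*      = (-0.908, -0.412, 1.5199)
  lambda* = (-2.8336)
  f(x*)   = 10.6417

x* = (-0.908, -0.412, 1.5199), lambda* = (-2.8336)


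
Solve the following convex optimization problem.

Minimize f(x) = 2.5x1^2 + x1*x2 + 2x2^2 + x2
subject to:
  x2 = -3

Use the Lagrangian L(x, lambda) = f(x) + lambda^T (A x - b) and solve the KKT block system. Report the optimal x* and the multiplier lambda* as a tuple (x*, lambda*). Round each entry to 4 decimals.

Form the Lagrangian:
  L(x, lambda) = (1/2) x^T Q x + c^T x + lambda^T (A x - b)
Stationarity (grad_x L = 0): Q x + c + A^T lambda = 0.
Primal feasibility: A x = b.

This gives the KKT block system:
  [ Q   A^T ] [ x     ]   [-c ]
  [ A    0  ] [ lambda ] = [ b ]

Solving the linear system:
  x*      = (0.6, -3)
  lambda* = (10.4)
  f(x*)   = 14.1

x* = (0.6, -3), lambda* = (10.4)


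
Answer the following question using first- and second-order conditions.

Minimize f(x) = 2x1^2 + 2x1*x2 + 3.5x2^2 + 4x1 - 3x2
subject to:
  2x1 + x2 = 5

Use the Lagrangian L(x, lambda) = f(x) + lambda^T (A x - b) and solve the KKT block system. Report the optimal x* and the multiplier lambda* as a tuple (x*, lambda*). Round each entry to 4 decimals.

Form the Lagrangian:
  L(x, lambda) = (1/2) x^T Q x + c^T x + lambda^T (A x - b)
Stationarity (grad_x L = 0): Q x + c + A^T lambda = 0.
Primal feasibility: A x = b.

This gives the KKT block system:
  [ Q   A^T ] [ x     ]   [-c ]
  [ A    0  ] [ lambda ] = [ b ]

Solving the linear system:
  x*      = (2.0833, 0.8333)
  lambda* = (-7)
  f(x*)   = 20.4167

x* = (2.0833, 0.8333), lambda* = (-7)


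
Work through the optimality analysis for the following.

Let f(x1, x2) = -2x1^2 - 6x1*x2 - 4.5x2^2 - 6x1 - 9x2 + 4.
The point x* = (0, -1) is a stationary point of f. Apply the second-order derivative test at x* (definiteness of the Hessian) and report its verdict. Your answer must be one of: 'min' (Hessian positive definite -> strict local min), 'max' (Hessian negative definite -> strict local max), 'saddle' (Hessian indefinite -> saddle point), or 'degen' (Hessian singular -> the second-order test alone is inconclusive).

Compute the Hessian H = grad^2 f:
  H = [[-4, -6], [-6, -9]]
Verify stationarity: grad f(x*) = H x* + g = (0, 0).
Eigenvalues of H: -13, 0.
H has a zero eigenvalue (singular; negative semidefinite but not definite), so H is neither positive definite, negative definite, nor indefinite. The second-order test alone is inconclusive -> degen.
(Indeed, f is constant along the null direction of H through x*, so x* is not a strict local extremum.)

degen


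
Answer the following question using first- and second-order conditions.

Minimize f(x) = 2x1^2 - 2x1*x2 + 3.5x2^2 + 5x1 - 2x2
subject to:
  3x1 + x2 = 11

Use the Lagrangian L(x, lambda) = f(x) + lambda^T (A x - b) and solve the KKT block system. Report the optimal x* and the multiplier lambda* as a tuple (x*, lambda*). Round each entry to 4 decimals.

Form the Lagrangian:
  L(x, lambda) = (1/2) x^T Q x + c^T x + lambda^T (A x - b)
Stationarity (grad_x L = 0): Q x + c + A^T lambda = 0.
Primal feasibility: A x = b.

This gives the KKT block system:
  [ Q   A^T ] [ x     ]   [-c ]
  [ A    0  ] [ lambda ] = [ b ]

Solving the linear system:
  x*      = (3.0633, 1.8101)
  lambda* = (-4.5443)
  f(x*)   = 30.8418

x* = (3.0633, 1.8101), lambda* = (-4.5443)


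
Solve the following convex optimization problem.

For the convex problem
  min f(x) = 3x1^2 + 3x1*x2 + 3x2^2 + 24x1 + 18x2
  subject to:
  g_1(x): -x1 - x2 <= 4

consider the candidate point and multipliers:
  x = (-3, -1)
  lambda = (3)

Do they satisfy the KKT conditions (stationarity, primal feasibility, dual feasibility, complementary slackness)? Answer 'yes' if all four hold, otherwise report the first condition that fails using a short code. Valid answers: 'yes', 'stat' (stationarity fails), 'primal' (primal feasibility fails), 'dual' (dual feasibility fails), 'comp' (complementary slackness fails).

Gradient of f: grad f(x) = Q x + c = (3, 3)
Constraint values g_i(x) = a_i^T x - b_i:
  g_1((-3, -1)) = 0
Stationarity residual: grad f(x) + sum_i lambda_i a_i = (0, 0)
  -> stationarity OK
Primal feasibility (all g_i <= 0): OK
Dual feasibility (all lambda_i >= 0): OK
Complementary slackness (lambda_i * g_i(x) = 0 for all i): OK

Verdict: yes, KKT holds.

yes


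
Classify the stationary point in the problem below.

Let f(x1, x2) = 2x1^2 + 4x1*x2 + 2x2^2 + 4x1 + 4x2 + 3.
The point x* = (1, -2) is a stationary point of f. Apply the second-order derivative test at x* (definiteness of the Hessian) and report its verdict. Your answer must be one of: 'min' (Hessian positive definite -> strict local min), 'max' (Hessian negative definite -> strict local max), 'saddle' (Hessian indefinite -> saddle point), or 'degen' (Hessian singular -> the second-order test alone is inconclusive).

Compute the Hessian H = grad^2 f:
  H = [[4, 4], [4, 4]]
Verify stationarity: grad f(x*) = H x* + g = (0, 0).
Eigenvalues of H: 0, 8.
H has a zero eigenvalue (singular; positive semidefinite but not definite), so H is neither positive definite, negative definite, nor indefinite. The second-order test alone is inconclusive -> degen.
(Indeed, f is constant along the null direction of H through x*, so x* is not a strict local extremum.)

degen


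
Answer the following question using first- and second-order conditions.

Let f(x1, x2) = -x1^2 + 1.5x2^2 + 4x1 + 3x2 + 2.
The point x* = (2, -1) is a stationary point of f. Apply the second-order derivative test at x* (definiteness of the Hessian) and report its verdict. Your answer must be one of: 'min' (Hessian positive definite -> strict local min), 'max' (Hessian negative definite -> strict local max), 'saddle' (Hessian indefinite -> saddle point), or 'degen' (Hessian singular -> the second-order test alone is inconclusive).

Compute the Hessian H = grad^2 f:
  H = [[-2, 0], [0, 3]]
Verify stationarity: grad f(x*) = H x* + g = (0, 0).
Eigenvalues of H: -2, 3.
Eigenvalues have mixed signs, so H is indefinite -> x* is a saddle point.

saddle
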